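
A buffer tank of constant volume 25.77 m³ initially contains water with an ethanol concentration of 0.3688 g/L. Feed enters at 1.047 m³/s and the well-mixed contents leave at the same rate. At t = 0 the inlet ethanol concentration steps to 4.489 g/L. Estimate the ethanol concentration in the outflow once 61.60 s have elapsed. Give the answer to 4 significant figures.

4.152 g/L

Transient balance on the dissolved component: V dC/dt = Q(C_in − C).
Time constant τ = V/Q = 25.77/1.047 = 24.6132 s.
This is linear first-order; C(t) = C_in + (C₀ − C_in) e^(−t/τ).
C(61.60) = 4.489 + (0.3688 − 4.489)·e^(−61.60/24.6132) = 4.489 + (-4.12020)·0.0818617 = 4.15171 g/L.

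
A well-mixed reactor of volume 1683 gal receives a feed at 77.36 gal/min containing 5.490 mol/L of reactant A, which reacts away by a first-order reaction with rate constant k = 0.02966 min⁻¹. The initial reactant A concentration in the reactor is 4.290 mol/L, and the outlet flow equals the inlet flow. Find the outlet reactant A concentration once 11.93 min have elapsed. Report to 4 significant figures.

3.724 mol/L

V dC/dt = Q(C_in − C) − k V C.
This is linear with rate a = Q/V + k = 0.0756255 min⁻¹.
C_ss = Q C_in/(Q + kV) = 3.33685 mol/L; C(t) = C_ss + (C₀ − C_ss) e^(−a t).
C(11.93) = 3.33685 + (0.953154)·e^(−0.0756255·11.93) = 3.33685 + (0.953154)·0.405671 = 3.72351 mol/L.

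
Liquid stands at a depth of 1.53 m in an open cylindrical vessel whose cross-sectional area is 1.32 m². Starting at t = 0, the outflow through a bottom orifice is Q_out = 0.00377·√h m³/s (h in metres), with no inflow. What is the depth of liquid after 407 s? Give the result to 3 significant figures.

With no inflow, A dh/dt = −0.00377 √h.
∫ h^(−1/2) dh = −(0.00377/A) ∫ dt, giving 2√h = 2√h₀ − (0.00377/A) t.
√h = √1.53 − 0.00377·407/(2·1.32) = 1.2369 − 0.58121 = 0.65572.
h = 0.65572² = 0.42997 m.

0.430 m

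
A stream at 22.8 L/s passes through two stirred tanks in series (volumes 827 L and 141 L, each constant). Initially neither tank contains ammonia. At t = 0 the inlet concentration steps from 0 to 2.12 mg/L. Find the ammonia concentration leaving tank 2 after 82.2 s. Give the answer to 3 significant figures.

Species balance on tank i: dCᵢ/dt = (Cᵢ₋₁ − Cᵢ)/τᵢ with τᵢ = Vᵢ/Q.
τ₁ = 827/22.8 = 36.272 s; τ₂ = 141/22.8 = 6.1842 s.
Tank 1: C₁ = C_in(1 − e^(−t/τ₁)). Tank 2 (τ₁ ≠ τ₂): C₂ = C_in[1 − (τ₁ e^(−t/τ₁) − τ₂ e^(−t/τ₂))/(τ₁ − τ₂)].
At t = 82.2: e^(−t/τ₁) = 0.10370, e^(−t/τ₂) = 1.6881e-06.
C₂ = 2.12·[1 − (36.272·0.10370 − 6.1842·1.6881e-06)/(30.088)] = 2.12·0.87498 = 1.8550 mg/L.

1.85 mg/L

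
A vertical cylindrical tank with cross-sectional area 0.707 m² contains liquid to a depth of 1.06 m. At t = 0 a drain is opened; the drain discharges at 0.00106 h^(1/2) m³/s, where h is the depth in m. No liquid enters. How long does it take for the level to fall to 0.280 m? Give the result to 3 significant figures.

668 s

A dh/dt = −Q_out = −0.00106 √h.
Separate and integrate: 2(√h − √h₀) = −(0.00106/A) t.
t = 2A(√h₀ − √h)/0.00106 = 2·0.707·(√1.06 − √0.280)/0.00106
  = 1.4140 × (1.0296 − 0.52915) / 0.00106 = 667.53 s.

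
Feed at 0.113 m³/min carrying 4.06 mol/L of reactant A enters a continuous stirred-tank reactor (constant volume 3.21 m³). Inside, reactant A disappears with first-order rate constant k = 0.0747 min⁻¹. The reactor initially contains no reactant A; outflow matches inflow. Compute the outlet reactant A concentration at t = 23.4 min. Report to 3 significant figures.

Species balance: V dC/dt = Q C_in − Q C − k V C.
This is linear with rate a = Q/V + k = 0.10990 min⁻¹.
C_ss = Q C_in/(Q + kV) = 1.3004 mol/L; C(t) = C_ss + (C₀ − C_ss) e^(−a t).
C(23.4) = 1.3004 + (-1.3004)·e^(−0.10990·23.4) = 1.3004 + (-1.3004)·0.076404 = 1.2011 mol/L.

1.20 mol/L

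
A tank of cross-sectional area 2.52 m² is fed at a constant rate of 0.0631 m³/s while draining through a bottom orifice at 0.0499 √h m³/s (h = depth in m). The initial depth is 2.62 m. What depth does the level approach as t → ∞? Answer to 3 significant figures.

Level balance: A dh/dt = 0.0631 − 0.0499 √h. Setting dh/dt = 0:
Q_in = 0.0499 √h_ss ⇒ √h_ss = 0.0631/0.0499 = 1.2645.
h_ss = 1.2645² = 1.5990 m. (Since h₀ = 2.62 m > h_ss, the level will fall toward this value.)

1.60 m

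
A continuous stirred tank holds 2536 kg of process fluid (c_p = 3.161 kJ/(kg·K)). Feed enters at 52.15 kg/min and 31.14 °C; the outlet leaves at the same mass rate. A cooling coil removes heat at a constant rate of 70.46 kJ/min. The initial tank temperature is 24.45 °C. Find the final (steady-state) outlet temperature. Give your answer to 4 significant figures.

Heat balance on the well-mixed liquid: M c_p dT/dt = ṁ c_p (T_in − T) − 70.46.
At steady state dT/dt = 0 ⇒ T_ss = T_in − Q̇/(ṁ c_p) = 31.14 − 70.46/(52.15·3.161) = 30.7126 °C.

30.71 °C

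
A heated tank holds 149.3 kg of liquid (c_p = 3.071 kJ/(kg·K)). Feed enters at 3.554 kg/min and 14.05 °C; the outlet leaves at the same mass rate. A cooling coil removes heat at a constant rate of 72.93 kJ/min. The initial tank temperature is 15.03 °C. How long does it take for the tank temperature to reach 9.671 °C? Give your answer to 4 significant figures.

M c_p dT/dt = ṁ c_p (T_in − T) − Q̇.
τ = M/ṁ = 42.0090 min; T_ss = T_in − Q̇/(ṁ c_p) = 7.36796 °C.
T(t) = T_ss + (T₀ − T_ss) e^(−t/τ). Set T = 9.671:
e^(−t/τ) = (9.671 − 7.36796)/(15.03 − 7.36796) = 0.300578
t = −42.0090 · ln(0.300578) = 50.4969 min.

50.50 min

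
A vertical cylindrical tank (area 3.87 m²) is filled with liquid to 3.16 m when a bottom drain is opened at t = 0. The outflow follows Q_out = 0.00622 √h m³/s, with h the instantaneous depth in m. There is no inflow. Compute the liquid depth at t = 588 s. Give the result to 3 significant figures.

1.70 m

With no inflow, A dh/dt = −0.00622 √h.
This is separable: 2 d(√h)/dt = −0.00622/A, so √h = √h₀ − (0.00622/(2A)) t.
√h = √3.16 − 0.00622·588/(2·3.87) = 1.7776 − 0.47253 = 1.3051.
h = 1.3051² = 1.7033 m.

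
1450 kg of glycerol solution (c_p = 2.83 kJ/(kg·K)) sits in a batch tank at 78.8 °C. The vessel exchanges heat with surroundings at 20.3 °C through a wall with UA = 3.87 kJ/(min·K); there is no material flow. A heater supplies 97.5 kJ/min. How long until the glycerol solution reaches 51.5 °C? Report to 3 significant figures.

1820 min

M c_p dT/dt = −UA(T − T_amb) + Q̇.
τ = M c_p/UA = 1060.3 min; T_ss = T_amb + Q̇/UA = 20.3 + 97.5/3.87 = 45.494 °C.
T(t) = T_ss + (T₀ − T_ss)e^(−t/τ); set T = 51.5:
t = −τ ln[(T − T_ss)/(T₀ − T_ss)] = −1060.3 · ln(0.18033) = 1816.3 min.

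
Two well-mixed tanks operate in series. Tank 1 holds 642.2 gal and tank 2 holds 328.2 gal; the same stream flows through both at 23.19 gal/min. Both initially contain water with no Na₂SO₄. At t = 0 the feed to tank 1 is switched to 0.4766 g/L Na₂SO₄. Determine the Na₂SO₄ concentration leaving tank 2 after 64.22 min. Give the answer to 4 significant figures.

0.3860 g/L

Each tank obeys Vᵢ dCᵢ/dt = Q(Cᵢ₋₁ − Cᵢ), so τᵢ = Vᵢ/Q.
τ₁ = 642.2/23.19 = 27.6930 min; τ₂ = 328.2/23.19 = 14.1527 min.
Tank 1: C₁ = C_in(1 − e^(−t/τ₁)). Tank 2 (τ₁ ≠ τ₂): C₂ = C_in[1 − (τ₁ e^(−t/τ₁) − τ₂ e^(−t/τ₂))/(τ₁ − τ₂)].
At t = 64.22: e^(−t/τ₁) = 0.0983719, e^(−t/τ₂) = 0.0106984.
C₂ = 0.4766·[1 − (27.6930·0.0983719 − 14.1527·0.0106984)/(13.5403)] = 0.4766·0.809990 = 0.386041 g/L.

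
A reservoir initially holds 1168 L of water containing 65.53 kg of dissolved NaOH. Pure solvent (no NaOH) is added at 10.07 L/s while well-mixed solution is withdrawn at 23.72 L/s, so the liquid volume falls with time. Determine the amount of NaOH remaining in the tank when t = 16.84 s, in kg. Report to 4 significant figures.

44.78 kg

Let m(t) be the amount of NaOH. Volume: V(t) = V₀ + (Q_in − Q_out) t = 1168 − 13.6500 t; V(16.84) = 938.134 L.
No NaOH enters, so dm/dt = −Q_out · (m/V).
dm/m = −Q_out dt/(V₀ − 13.6500 t); integrating gives ln(m/m₀) = −(Q_out/(Q_in−Q_out)) ln(V/V₀).
m = m₀ (V₀/V)^(Q_out/(Q_in−Q_out)) = 65.53 × (1168/938.134)^(-1.73773) = 44.7761 kg.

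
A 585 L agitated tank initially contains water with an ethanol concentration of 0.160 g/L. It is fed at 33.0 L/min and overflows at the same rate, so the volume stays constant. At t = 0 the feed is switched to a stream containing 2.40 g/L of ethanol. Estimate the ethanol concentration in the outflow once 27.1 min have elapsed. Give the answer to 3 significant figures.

Unsteady species balance (constant V, well mixed): V dC/dt = Q(C_in − C).
So dC/dt = (C_in − C)/τ with τ = V/Q = 585/33.0 = 17.727 min.
This is linear first-order; C(t) = C_in + (C₀ − C_in) e^(−t/τ).
C(27.1) = 2.40 + (0.160 − 2.40)·e^(−27.1/17.727) = 2.40 + (-2.2400)·0.21681 = 1.9143 g/L.

1.91 g/L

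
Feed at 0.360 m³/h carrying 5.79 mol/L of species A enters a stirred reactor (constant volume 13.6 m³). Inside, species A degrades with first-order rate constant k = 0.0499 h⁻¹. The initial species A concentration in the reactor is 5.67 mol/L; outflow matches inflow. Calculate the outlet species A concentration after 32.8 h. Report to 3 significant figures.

Species balance: V dC/dt = Q C_in − Q C − k V C.
This is linear with rate a = Q/V + k = 0.076371 h⁻¹.
C_ss = Q C_in/(Q + kV) = 2.0069 mol/L; C(t) = C_ss + (C₀ − C_ss) e^(−a t).
C(32.8) = 2.0069 + (3.6631)·e^(−0.076371·32.8) = 2.0069 + (3.6631)·0.081679 = 2.3061 mol/L.

2.31 mol/L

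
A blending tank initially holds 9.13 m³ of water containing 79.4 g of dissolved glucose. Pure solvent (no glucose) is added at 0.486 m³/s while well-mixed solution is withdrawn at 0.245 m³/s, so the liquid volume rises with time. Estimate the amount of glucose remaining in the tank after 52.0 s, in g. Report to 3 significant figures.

Let m(t) be the amount of glucose. Volume: V(t) = V₀ + (Q_in − Q_out) t = 9.13 + 0.24100 t; V(52.0) = 21.662 m³.
Solute balance: dm/dt = 0 − Q_out C = −Q_out m/V(t).
Separate: dm/m = −Q_out dt/V(t) ⇒ ln(m/m₀) = −(Q_out/(Q_in−Q_out)) ln(V/V₀).
m = m₀ (V₀/V)^(Q_out/(Q_in−Q_out)) = 79.4 × (9.13/21.662)^(1.0166) = 32.989 g.

33.0 g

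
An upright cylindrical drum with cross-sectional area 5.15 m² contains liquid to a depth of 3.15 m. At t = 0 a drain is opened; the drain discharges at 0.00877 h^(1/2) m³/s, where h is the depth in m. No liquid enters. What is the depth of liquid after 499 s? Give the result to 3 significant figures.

1.82 m

With no inflow, A dh/dt = −0.00877 √h.
∫ h^(−1/2) dh = −(0.00877/A) ∫ dt, giving 2√h = 2√h₀ − (0.00877/A) t.
√h = √3.15 − 0.00877·499/(2·5.15) = 1.7748 − 0.42488 = 1.3499.
h = 1.3499² = 1.8224 m.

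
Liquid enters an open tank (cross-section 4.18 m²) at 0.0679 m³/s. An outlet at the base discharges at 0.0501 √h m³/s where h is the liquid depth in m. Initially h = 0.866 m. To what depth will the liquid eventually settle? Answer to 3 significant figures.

1.84 m

Unsteady balance on liquid volume: A dh/dt = Q_in − 0.0501 √h. At steady state dh/dt = 0:
Q_in = 0.0501 √h_ss ⇒ √h_ss = 0.0679/0.0501 = 1.3553.
h_ss = 1.3553² = 1.8368 m. (Since h₀ = 0.866 m < h_ss, the level will rise toward this value.)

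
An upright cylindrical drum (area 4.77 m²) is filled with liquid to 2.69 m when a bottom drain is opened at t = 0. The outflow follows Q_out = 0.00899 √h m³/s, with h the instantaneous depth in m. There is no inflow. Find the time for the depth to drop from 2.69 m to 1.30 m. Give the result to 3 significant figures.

531 s

Volume balance on the tank: A dh/dt = −0.00899 √h.
∫ h^(−1/2) dh = −(0.00899/A) ∫ dt, giving 2√h = 2√h₀ − (0.00899/A) t.
t = 2A(√h₀ − √h)/0.00899 = 2·4.77·(√2.69 − √1.30)/0.00899
  = 9.5400 × (1.6401 − 1.1402) / 0.00899 = 530.53 s.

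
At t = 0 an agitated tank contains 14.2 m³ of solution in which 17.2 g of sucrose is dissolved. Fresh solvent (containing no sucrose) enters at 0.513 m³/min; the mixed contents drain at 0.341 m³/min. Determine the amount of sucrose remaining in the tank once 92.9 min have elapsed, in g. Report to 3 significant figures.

Total volume: dV/dt = Q_in − Q_out = 0.17200 m³/min, so V(t) = 14.2 + 0.17200 t and V(92.9) = 30.179 m³.
Species balance (pure solvent in): dm/dt = −Q_out · m/V(t).
dm/m = −Q_out dt/(V₀ + 0.17200 t); integrating gives ln(m/m₀) = −(Q_out/(Q_in−Q_out)) ln(V/V₀).
m = m₀ (V₀/V)^(Q_out/(Q_in−Q_out)) = 17.2 × (14.2/30.179)^(1.9826) = 3.8584 g.

3.86 g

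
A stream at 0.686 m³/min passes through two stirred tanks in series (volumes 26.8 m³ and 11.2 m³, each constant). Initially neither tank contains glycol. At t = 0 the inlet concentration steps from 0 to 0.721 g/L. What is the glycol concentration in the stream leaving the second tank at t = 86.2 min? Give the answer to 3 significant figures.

0.587 g/L

Time constants: τᵢ = Vᵢ/Q for each well-mixed tank.
τ₁ = 26.8/0.686 = 39.067 min; τ₂ = 11.2/0.686 = 16.327 min.
Solving the cascade with C₁(0)=C₂(0)=0 gives C₂(t) = C_in[1 − (τ₁ e^(−t/τ₁) − τ₂ e^(−t/τ₂))/(τ₁ − τ₂)].
At t = 86.2: e^(−t/τ₁) = 0.11009, e^(−t/τ₂) = 0.0050937.
C₂ = 0.721·[1 − (39.067·0.11009 − 16.327·0.0050937)/(22.741)] = 0.721·0.81453 = 0.58728 g/L.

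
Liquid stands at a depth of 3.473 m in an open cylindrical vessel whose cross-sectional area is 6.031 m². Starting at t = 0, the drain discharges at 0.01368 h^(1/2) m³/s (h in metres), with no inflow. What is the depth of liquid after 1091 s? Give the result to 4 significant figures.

Accumulation of liquid (constant cross-section A): A dh/dt = −0.01368 √h.
Separate and integrate: 2(√h − √h₀) = −(0.01368/A) t.
√h = √3.473 − 0.01368·1091/(2·6.031) = 1.86360 − 1.23735 = 0.626252.
h = 0.626252² = 0.392191 m.

0.3922 m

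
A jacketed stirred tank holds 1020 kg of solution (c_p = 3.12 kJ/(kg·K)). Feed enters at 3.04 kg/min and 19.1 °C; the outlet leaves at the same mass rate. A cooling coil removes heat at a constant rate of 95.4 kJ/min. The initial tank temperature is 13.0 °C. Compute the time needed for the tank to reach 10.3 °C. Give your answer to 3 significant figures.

385 min

Energy balance: M c_p dT/dt = ṁ c_p (T_in − T) − 95.4.
τ = M/ṁ = 335.53 min; T_ss = T_in − Q̇/(ṁ c_p) = 9.0418 °C.
T(t) = T_ss + (T₀ − T_ss) e^(−t/τ). Set T = 10.3:
e^(−t/τ) = (10.3 − 9.0418)/(13.0 − 9.0418) = 0.31787
t = −335.53 · ln(0.31787) = 384.55 min.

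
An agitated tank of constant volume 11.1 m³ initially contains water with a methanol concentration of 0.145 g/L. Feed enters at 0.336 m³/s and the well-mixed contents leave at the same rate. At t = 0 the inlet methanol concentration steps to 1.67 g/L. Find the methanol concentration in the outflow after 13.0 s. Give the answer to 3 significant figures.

0.641 g/L

Unsteady species balance (constant V, well mixed): V dC/dt = Q(C_in − C).
Time constant τ = V/Q = 11.1/0.336 = 33.036 s.
Solution: C(t) = C_in + (C₀ − C_in) e^(−t/τ).
C(13.0) = 1.67 + (0.145 − 1.67)·e^(−13.0/33.036) = 1.67 + (-1.5250)·0.67468 = 0.64111 g/L.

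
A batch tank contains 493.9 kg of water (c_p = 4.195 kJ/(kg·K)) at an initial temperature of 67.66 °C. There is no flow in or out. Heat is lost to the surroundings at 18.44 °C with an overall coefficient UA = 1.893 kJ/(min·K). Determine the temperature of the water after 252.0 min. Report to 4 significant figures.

57.54 °C

Lumped-capacitance energy balance: M c_p dT/dt = UA(T_amb − T).
dT/dt = (T_ss − T)/τ with T_ss = T_amb = 18.4400 °C, τ = M c_p/UA = 493.9·4.195/1.893 = 1094.51 min.
This is linear first-order; T(t) = T_ss + (T₀ − T_ss) e^(−t/τ).
T(252.0) = 18.4400 + (49.2200)·0.794343 = 57.5376 °C.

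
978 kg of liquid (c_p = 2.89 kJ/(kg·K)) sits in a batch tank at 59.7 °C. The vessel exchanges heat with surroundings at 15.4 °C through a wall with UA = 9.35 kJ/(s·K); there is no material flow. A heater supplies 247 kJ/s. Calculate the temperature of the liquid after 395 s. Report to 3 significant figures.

Lumped-capacitance energy balance: M c_p dT/dt = UA(T_amb − T) + Q̇.
dT/dt = (T_ss − T)/τ with T_ss = T_amb + Q̇/UA = 15.4 + 247/9.35 = 41.817 °C, τ = M c_p/UA = 978·2.89/9.35 = 302.29 s.
T approaches T_ss exponentially: T(t) = T_ss + (T₀ − T_ss) e^(−t/τ).
T(395) = 41.817 + (17.883)·0.27072 = 46.658 °C.

46.7 °C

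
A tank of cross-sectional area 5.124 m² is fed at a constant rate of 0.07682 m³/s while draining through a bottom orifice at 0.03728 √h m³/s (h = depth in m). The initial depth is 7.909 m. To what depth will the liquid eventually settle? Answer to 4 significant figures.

4.246 m

Volume balance on the tank: A dh/dt = Q_in − 0.03728 √h. At steady state dh/dt = 0:
Q_in = 0.03728 √h_ss ⇒ √h_ss = 0.07682/0.03728 = 2.06062.
h_ss = 2.06062² = 4.24616 m. (Since h₀ = 7.909 m > h_ss, the level will fall toward this value.)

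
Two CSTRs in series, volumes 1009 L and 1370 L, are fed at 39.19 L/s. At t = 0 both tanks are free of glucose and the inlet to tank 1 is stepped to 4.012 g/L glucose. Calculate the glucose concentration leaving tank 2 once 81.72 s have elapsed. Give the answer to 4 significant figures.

Time constants: τᵢ = Vᵢ/Q for each well-mixed tank.
τ₁ = 1009/39.19 = 25.7464 s; τ₂ = 1370/39.19 = 34.9579 s.
Solving the cascade with C₁(0)=C₂(0)=0 gives C₂(t) = C_in[1 − (τ₁ e^(−t/τ₁) − τ₂ e^(−t/τ₂))/(τ₁ − τ₂)].
At t = 81.72: e^(−t/τ₁) = 0.0418342, e^(−t/τ₂) = 0.0965524.
C₂ = 4.012·[1 − (25.7464·0.0418342 − 34.9579·0.0965524)/(-9.21153)] = 4.012·0.750509 = 3.01104 g/L.

3.011 g/L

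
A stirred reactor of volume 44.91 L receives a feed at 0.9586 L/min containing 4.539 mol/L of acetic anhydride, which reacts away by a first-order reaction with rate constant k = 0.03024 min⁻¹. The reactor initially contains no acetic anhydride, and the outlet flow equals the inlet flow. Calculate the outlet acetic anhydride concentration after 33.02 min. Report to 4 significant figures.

1.536 mol/L

V dC/dt = Q(C_in − C) − k V C.
This is linear with rate a = Q/V + k = 0.0515849 min⁻¹.
C_ss = Q C_in/(Q + kV) = 1.87816 mol/L; C(t) = C_ss + (C₀ − C_ss) e^(−a t).
C(33.02) = 1.87816 + (-1.87816)·e^(−0.0515849·33.02) = 1.87816 + (-1.87816)·0.182076 = 1.53619 mol/L.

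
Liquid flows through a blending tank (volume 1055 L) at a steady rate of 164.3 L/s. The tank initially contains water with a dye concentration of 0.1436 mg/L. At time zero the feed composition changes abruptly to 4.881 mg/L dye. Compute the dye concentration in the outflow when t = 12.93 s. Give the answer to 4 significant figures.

4.249 mg/L

Species balance on the tank: V dC/dt = Q(C_in − C).
Rewrite as dC/dt + C/τ = C_in/τ, τ = V/Q = 6.42118 s.
Integrating: C(t) = C_in + (C₀ − C_in) e^(−t/τ).
C(12.93) = 4.881 + (0.1436 − 4.881)·e^(−12.93/6.42118) = 4.881 + (-4.73740)·0.133501 = 4.24855 mg/L.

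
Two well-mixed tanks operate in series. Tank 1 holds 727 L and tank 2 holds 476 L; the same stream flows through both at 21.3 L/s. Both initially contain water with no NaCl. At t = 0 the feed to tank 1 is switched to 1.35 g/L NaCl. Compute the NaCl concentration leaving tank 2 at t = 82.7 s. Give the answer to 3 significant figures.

1.07 g/L

Time constants: τᵢ = Vᵢ/Q for each well-mixed tank.
τ₁ = 727/21.3 = 34.131 s; τ₂ = 476/21.3 = 22.347 s.
Tank 1: C₁ = C_in(1 − e^(−t/τ₁)). Tank 2 (τ₁ ≠ τ₂): C₂ = C_in[1 − (τ₁ e^(−t/τ₁) − τ₂ e^(−t/τ₂))/(τ₁ − τ₂)].
At t = 82.7: e^(−t/τ₁) = 0.088657, e^(−t/τ₂) = 0.024707.
C₂ = 1.35·[1 − (34.131·0.088657 − 22.347·0.024707)/(11.784)] = 1.35·0.79007 = 1.0666 g/L.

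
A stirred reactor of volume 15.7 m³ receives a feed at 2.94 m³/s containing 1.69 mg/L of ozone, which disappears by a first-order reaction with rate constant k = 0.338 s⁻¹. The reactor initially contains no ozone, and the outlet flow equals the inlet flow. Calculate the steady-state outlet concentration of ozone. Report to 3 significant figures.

Accumulation = in − out − consumed: V dC/dt = Q C_in − Q C − k V C.
Steady state (dC/dt = 0): C_ss = Q C_in/(Q + kV) = C_in/(1 + kV/Q).
C_ss = 2.94·1.69/(2.94 + 0.338·15.7) = 4.9686/8.2466 = 0.60250 mg/L.

0.603 mg/L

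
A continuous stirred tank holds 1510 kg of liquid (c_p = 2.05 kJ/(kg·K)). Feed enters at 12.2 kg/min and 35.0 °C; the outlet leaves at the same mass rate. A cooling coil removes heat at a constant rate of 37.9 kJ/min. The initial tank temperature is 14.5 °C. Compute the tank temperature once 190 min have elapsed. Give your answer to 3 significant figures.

M c_p dT/dt = ṁ c_p (T_in − T) − Q̇.
Rearrange: dT/dt = (T_ss − T)/τ with τ = M/ṁ = 123.77 min and T_ss = T_in − Q̇/(ṁ c_p) = 33.485 °C.
T approaches T_ss exponentially: T(t) = T_ss + (T₀ − T_ss) e^(−t/τ).
T(190) = 33.485 + (-18.985)·e^(−190/123.77) = 33.485 + (-18.985)·0.21543 = 29.395 °C.

29.4 °C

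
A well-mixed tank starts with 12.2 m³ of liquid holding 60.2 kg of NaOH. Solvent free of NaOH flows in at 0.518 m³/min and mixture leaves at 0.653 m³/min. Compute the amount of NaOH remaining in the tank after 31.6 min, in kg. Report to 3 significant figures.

7.51 kg

Total volume: dV/dt = Q_in − Q_out = -0.13500 m³/min, so V(t) = 12.2 − 0.13500 t and V(31.6) = 7.9340 m³.
No NaOH enters, so dm/dt = −Q_out · (m/V).
Separate: dm/m = −Q_out dt/V(t) ⇒ ln(m/m₀) = −(Q_out/(Q_in−Q_out)) ln(V/V₀).
m = m₀ (V₀/V)^(Q_out/(Q_in−Q_out)) = 60.2 × (12.2/7.9340)^(-4.8370) = 7.5112 kg.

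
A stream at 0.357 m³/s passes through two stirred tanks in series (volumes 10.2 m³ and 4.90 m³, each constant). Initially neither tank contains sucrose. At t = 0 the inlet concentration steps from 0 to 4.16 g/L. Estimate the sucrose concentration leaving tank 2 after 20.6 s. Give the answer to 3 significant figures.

1.12 g/L

Species balance on tank i: dCᵢ/dt = (Cᵢ₋₁ − Cᵢ)/τᵢ with τᵢ = Vᵢ/Q.
τ₁ = 10.2/0.357 = 28.571 s; τ₂ = 4.90/0.357 = 13.725 s.
Tank 1: C₁ = C_in(1 − e^(−t/τ₁)). Tank 2 (τ₁ ≠ τ₂): C₂ = C_in[1 − (τ₁ e^(−t/τ₁) − τ₂ e^(−t/τ₂))/(τ₁ − τ₂)].
At t = 20.6: e^(−t/τ₁) = 0.48627, e^(−t/τ₂) = 0.22294.
C₂ = 4.16·[1 − (28.571·0.48627 − 13.725·0.22294)/(14.846)] = 4.16·0.27028 = 1.1244 g/L.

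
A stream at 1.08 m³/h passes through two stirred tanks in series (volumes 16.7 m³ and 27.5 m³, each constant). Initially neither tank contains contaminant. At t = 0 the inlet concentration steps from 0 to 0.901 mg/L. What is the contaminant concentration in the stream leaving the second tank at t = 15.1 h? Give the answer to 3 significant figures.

0.158 mg/L

Time constants: τᵢ = Vᵢ/Q for each well-mixed tank.
τ₁ = 16.7/1.08 = 15.463 h; τ₂ = 27.5/1.08 = 25.463 h.
Solving the cascade with C₁(0)=C₂(0)=0 gives C₂(t) = C_in[1 − (τ₁ e^(−t/τ₁) − τ₂ e^(−t/τ₂))/(τ₁ − τ₂)].
At t = 15.1: e^(−t/τ₁) = 0.37662, e^(−t/τ₂) = 0.55266.
C₂ = 0.901·[1 − (15.463·0.37662 − 25.463·0.55266)/(-10.000)] = 0.901·0.17513 = 0.15780 mg/L.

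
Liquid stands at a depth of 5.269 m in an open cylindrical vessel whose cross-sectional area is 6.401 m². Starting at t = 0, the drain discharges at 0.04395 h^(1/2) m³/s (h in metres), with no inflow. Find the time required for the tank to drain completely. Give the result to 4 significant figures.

668.6 s

A dh/dt = −Q_out = −0.04395 √h.
∫ h^(−1/2) dh = −(0.04395/A) ∫ dt, giving 2√h = 2√h₀ − (0.04395/A) t.
Tank is empty when √h = 0: t_empty = 2A√h₀/0.04395.
t_empty = 2·6.401·√5.269/0.04395 = 12.8020·2.29543/0.04395 = 668.626 s.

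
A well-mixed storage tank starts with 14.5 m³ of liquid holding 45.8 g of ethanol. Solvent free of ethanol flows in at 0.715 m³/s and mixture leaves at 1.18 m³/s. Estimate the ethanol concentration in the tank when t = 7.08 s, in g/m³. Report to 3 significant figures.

Total volume: dV/dt = Q_in − Q_out = -0.46500 m³/s, so V(t) = 14.5 − 0.46500 t and V(7.08) = 11.208 m³.
No ethanol enters, so dm/dt = −Q_out · (m/V).
dm/m = −Q_out dt/(V₀ − 0.46500 t); integrating gives ln(m/m₀) = −(Q_out/(Q_in−Q_out)) ln(V/V₀).
m = m₀ (V₀/V)^(Q_out/(Q_in−Q_out)) = 45.8 × (14.5/11.208)^(-2.5376) = 23.825 g.
C = m/V = 23.825/11.208 = 2.1258 g/m³.

2.13 g/m³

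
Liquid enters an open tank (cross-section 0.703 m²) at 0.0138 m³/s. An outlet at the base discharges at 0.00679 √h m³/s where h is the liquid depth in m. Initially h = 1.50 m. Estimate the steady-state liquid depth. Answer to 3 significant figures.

4.13 m

Unsteady balance on liquid volume: A dh/dt = Q_in − 0.00679 √h. At steady state dh/dt = 0:
Q_in = 0.00679 √h_ss ⇒ √h_ss = 0.0138/0.00679 = 2.0324.
h_ss = 2.0324² = 4.1307 m. (Since h₀ = 1.50 m < h_ss, the level will rise toward this value.)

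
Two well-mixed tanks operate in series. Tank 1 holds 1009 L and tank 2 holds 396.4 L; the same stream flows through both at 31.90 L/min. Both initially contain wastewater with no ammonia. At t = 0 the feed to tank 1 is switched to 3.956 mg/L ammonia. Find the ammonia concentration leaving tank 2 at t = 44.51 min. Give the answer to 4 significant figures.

Each tank obeys Vᵢ dCᵢ/dt = Q(Cᵢ₋₁ − Cᵢ), so τᵢ = Vᵢ/Q.
τ₁ = 1009/31.90 = 31.6301 min; τ₂ = 396.4/31.90 = 12.4263 min.
Tank 1: C₁ = C_in(1 − e^(−t/τ₁)). Tank 2 (τ₁ ≠ τ₂): C₂ = C_in[1 − (τ₁ e^(−t/τ₁) − τ₂ e^(−t/τ₂))/(τ₁ − τ₂)].
At t = 44.51: e^(−t/τ₁) = 0.244827, e^(−t/τ₂) = 0.0278225.
C₂ = 3.956·[1 − (31.6301·0.244827 − 12.4263·0.0278225)/(19.2038)] = 3.956·0.614754 = 2.43197 mg/L.

2.432 mg/L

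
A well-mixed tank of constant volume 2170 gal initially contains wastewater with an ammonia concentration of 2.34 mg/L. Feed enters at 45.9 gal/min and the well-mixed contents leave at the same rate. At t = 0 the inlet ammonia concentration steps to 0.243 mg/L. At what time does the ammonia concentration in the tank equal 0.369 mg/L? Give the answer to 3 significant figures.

133 min

Species balance: V dC/dt = Q(C_in − C) ⇒ τ = V/Q = 47.277 min.
C(t) = C_in + (C₀ − C_in) e^(−t/τ). Set C = 0.369 and solve for t:
e^(−t/τ) = (C − C_in)/(C₀ − C_in) = (0.369 − 0.243)/(2.34 − 0.243) = 0.060086
t = −τ ln(…) = 47.277 × 2.8120 = 132.94 min.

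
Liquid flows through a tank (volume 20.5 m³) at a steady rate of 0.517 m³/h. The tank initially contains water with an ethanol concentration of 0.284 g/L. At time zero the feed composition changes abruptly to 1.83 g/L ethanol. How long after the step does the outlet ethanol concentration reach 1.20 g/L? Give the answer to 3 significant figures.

Species balance: V dC/dt = Q(C_in − C) ⇒ τ = V/Q = 39.652 h.
C(t) = C_in + (C₀ − C_in) e^(−t/τ). Set C = 1.20 and solve for t:
e^(−t/τ) = (C − C_in)/(C₀ − C_in) = (1.20 − 1.83)/(0.284 − 1.83) = 0.40750
t = −τ ln(…) = 39.652 × 0.89771 = 35.596 h.

35.6 h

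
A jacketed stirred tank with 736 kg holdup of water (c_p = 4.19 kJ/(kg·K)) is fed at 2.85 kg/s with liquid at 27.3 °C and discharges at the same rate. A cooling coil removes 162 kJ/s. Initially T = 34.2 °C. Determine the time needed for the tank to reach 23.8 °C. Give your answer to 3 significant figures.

Unsteady energy balance on the tank contents: M c_p dT/dt = ṁ c_p (T_in − T) − 162.
τ = M/ṁ = 258.25 s; T_ss = T_in − Q̇/(ṁ c_p) = 13.734 °C.
T(t) = T_ss + (T₀ − T_ss) e^(−t/τ). Set T = 23.8:
e^(−t/τ) = (23.8 − 13.734)/(34.2 − 13.734) = 0.49184
t = −258.25 · ln(0.49184) = 183.25 s.

183 s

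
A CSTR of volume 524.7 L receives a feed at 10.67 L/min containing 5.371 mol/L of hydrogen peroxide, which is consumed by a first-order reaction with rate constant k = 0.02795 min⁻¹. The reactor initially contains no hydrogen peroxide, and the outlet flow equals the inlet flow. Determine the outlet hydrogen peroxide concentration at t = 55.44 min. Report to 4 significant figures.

Species balance: V dC/dt = Q C_in − Q C − k V C.
This is linear with rate a = Q/V + k = 0.0482854 min⁻¹.
C_ss = Q C_in/(Q + kV) = 2.26200 mol/L; C(t) = C_ss + (C₀ − C_ss) e^(−a t).
C(55.44) = 2.26200 + (-2.26200)·e^(−0.0482854·55.44) = 2.26200 + (-2.26200)·0.0687730 = 2.10643 mol/L.

2.106 mol/L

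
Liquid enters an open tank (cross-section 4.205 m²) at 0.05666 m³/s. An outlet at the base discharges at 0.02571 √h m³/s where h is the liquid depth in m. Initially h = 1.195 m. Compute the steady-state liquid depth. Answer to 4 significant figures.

4.857 m

A dh/dt = Q_in − 0.02571 √h. Steady state requires inflow = outflow:
Q_in = 0.02571 √h_ss ⇒ √h_ss = 0.05666/0.02571 = 2.20381.
h_ss = 2.20381² = 4.85679 m. (Since h₀ = 1.195 m < h_ss, the level will rise toward this value.)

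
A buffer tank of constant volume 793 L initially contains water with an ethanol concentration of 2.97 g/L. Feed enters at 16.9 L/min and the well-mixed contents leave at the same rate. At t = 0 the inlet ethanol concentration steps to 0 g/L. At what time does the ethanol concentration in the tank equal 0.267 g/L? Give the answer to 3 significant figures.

113 min

Species balance: V dC/dt = Q(C_in − C) ⇒ τ = V/Q = 46.923 min.
C(t) = C_in + (C₀ − C_in) e^(−t/τ). Set C = 0.267 and solve for t:
e^(−t/τ) = (C − C_in)/(C₀ − C_in) = (0.267 − 0)/(2.97 − 0) = 0.089899
t = −τ ln(…) = 46.923 × 2.4091 = 113.04 min.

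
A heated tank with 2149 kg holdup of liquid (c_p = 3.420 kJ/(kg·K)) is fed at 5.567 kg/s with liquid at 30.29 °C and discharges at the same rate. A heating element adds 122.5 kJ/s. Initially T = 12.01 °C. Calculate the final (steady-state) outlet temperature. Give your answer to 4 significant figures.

Heat balance on the well-mixed liquid: M c_p dT/dt = ṁ c_p (T_in − T) + 122.5.
At steady state dT/dt = 0 ⇒ T_ss = T_in + Q̇/(ṁ c_p) = 30.29 + 122.5/(5.567·3.420) = 36.7241 °C.

36.72 °C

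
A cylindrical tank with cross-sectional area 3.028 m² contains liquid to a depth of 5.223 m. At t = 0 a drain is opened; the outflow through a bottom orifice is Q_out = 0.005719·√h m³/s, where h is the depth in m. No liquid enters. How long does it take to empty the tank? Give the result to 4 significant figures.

2420 s

With no inflow, A dh/dt = −0.005719 √h.
∫ h^(−1/2) dh = −(0.005719/A) ∫ dt, giving 2√h = 2√h₀ − (0.005719/A) t.
Set h = 0: 2√h₀ = (0.005719/A) t_empty ⇒ t_empty = 2A√h₀/0.005719.
t_empty = 2·3.028·√5.223/0.005719 = 6.05600·2.28539/0.005719 = 2420.06 s.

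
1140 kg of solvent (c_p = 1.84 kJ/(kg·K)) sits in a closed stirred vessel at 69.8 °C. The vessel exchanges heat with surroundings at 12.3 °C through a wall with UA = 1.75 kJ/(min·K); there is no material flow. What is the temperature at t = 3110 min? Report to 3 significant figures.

16.6 °C

Lumped-capacitance energy balance: M c_p dT/dt = UA(T_amb − T).
dT/dt = (T_ss − T)/τ with T_ss = T_amb = 12.300 °C, τ = M c_p/UA = 1140·1.84/1.75 = 1198.6 min.
T approaches T_ss exponentially: T(t) = T_ss + (T₀ − T_ss) e^(−t/τ).
T(3110) = 12.300 + (57.500)·0.074673 = 16.594 °C.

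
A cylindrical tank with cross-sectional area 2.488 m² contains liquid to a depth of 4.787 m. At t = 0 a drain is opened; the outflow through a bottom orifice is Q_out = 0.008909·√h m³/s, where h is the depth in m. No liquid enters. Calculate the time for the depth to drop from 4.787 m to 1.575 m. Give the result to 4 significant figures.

With no inflow, A dh/dt = −0.008909 √h.
Separate and integrate: 2(√h − √h₀) = −(0.008909/A) t.
t = 2A(√h₀ − √h)/0.008909 = 2·2.488·(√4.787 − √1.575)/0.008909
  = 4.97600 × (2.18792 − 1.25499) / 0.008909 = 521.076 s.

521.1 s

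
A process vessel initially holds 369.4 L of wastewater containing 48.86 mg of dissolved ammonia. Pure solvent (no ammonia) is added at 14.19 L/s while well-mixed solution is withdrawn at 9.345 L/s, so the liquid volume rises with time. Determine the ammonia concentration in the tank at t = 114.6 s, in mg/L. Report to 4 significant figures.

0.009003 mg/L

Total volume: dV/dt = Q_in − Q_out = 4.84500 L/s, so V(t) = 369.4 + 4.84500 t and V(114.6) = 924.637 L.
No ammonia enters, so dm/dt = −Q_out · (m/V).
Separate: dm/m = −Q_out dt/V(t) ⇒ ln(m/m₀) = −(Q_out/(Q_in−Q_out)) ln(V/V₀).
m = m₀ (V₀/V)^(Q_out/(Q_in−Q_out)) = 48.86 × (369.4/924.637)^(1.92879) = 8.32490 mg.
C = m/V = 8.32490/924.637 = 0.00900343 mg/L.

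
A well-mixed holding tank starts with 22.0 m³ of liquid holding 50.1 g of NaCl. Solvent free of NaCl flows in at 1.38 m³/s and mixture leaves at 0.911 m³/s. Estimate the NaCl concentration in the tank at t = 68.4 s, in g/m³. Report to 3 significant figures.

0.161 g/m³

Let m(t) be the amount of NaCl. Volume: V(t) = V₀ + (Q_in − Q_out) t = 22.0 + 0.46900 t; V(68.4) = 54.080 m³.
Species balance (pure solvent in): dm/dt = −Q_out · m/V(t).
Separate: dm/m = −Q_out dt/V(t) ⇒ ln(m/m₀) = −(Q_out/(Q_in−Q_out)) ln(V/V₀).
m = m₀ (V₀/V)^(Q_out/(Q_in−Q_out)) = 50.1 × (22.0/54.080)^(1.9424) = 8.7318 g.
C = m/V = 8.7318/54.080 = 0.16146 g/m³.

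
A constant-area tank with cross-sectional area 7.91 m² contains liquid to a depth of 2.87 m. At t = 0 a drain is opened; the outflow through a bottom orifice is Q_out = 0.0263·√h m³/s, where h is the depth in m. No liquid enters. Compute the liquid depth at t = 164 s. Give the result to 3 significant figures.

2.02 m

With no inflow, A dh/dt = −0.0263 √h.
∫ h^(−1/2) dh = −(0.0263/A) ∫ dt, giving 2√h = 2√h₀ − (0.0263/A) t.
√h = √2.87 − 0.0263·164/(2·7.91) = 1.6941 − 0.27264 = 1.4215.
h = 1.4215² = 2.0206 m.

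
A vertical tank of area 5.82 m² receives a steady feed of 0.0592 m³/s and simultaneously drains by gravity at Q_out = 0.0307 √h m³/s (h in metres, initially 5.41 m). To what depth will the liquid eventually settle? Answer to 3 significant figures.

Volume balance on the tank: A dh/dt = Q_in − 0.0307 √h. At steady state dh/dt = 0:
Q_in = 0.0307 √h_ss ⇒ √h_ss = 0.0592/0.0307 = 1.9283.
h_ss = 1.9283² = 3.7185 m. (Since h₀ = 5.41 m > h_ss, the level will fall toward this value.)

3.72 m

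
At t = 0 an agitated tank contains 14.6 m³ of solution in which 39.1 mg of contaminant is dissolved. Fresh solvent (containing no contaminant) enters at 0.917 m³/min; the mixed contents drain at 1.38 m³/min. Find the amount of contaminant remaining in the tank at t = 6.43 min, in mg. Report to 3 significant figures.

Let m(t) be the amount of contaminant. Volume: V(t) = V₀ + (Q_in − Q_out) t = 14.6 − 0.46300 t; V(6.43) = 11.623 m³.
Solute balance: dm/dt = 0 − Q_out C = −Q_out m/V(t).
Separate: dm/m = −Q_out dt/V(t) ⇒ ln(m/m₀) = −(Q_out/(Q_in−Q_out)) ln(V/V₀).
m = m₀ (V₀/V)^(Q_out/(Q_in−Q_out)) = 39.1 × (14.6/11.623)^(-2.9806) = 19.815 mg.

19.8 mg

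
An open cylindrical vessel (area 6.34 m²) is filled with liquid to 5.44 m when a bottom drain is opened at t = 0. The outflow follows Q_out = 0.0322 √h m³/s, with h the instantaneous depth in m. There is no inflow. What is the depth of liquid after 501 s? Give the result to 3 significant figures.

1.12 m

With no inflow, A dh/dt = −0.0322 √h.
Separate and integrate: 2(√h − √h₀) = −(0.0322/A) t.
√h = √5.44 − 0.0322·501/(2·6.34) = 2.3324 − 1.2723 = 1.0601.
h = 1.0601² = 1.1239 m.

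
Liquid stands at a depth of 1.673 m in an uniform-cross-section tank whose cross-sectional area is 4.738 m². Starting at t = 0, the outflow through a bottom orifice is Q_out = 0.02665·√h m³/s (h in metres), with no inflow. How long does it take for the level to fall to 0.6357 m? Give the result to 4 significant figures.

With no inflow, A dh/dt = −0.02665 √h.
∫ h^(−1/2) dh = −(0.02665/A) ∫ dt, giving 2√h = 2√h₀ − (0.02665/A) t.
t = 2A(√h₀ − √h)/0.02665 = 2·4.738·(√1.673 − √0.6357)/0.02665
  = 9.47600 × (1.29345 − 0.797308) / 0.02665 = 176.413 s.

176.4 s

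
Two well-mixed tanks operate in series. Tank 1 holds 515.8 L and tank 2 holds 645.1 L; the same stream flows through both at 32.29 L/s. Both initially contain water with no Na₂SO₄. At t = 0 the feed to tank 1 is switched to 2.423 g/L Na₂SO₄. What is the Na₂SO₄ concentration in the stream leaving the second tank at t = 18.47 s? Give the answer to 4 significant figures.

0.6685 g/L

Species balance on tank i: dCᵢ/dt = (Cᵢ₋₁ − Cᵢ)/τᵢ with τᵢ = Vᵢ/Q.
τ₁ = 515.8/32.29 = 15.9740 s; τ₂ = 645.1/32.29 = 19.9783 s.
Tank 1: C₁ = C_in(1 − e^(−t/τ₁)). Tank 2 (τ₁ ≠ τ₂): C₂ = C_in[1 − (τ₁ e^(−t/τ₁) − τ₂ e^(−t/τ₂))/(τ₁ − τ₂)].
At t = 18.47: e^(−t/τ₁) = 0.314662, e^(−t/τ₂) = 0.396729.
C₂ = 2.423·[1 − (15.9740·0.314662 − 19.9783·0.396729)/(-4.00434)] = 2.423·0.275894 = 0.668490 g/L.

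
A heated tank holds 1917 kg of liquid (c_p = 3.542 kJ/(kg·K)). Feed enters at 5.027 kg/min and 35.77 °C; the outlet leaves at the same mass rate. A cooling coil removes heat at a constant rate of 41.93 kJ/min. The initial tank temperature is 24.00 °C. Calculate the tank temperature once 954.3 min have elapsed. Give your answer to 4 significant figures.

Heat balance on the well-mixed liquid: M c_p dT/dt = ṁ c_p (T_in − T) − 41.93.
τ = M/ṁ = 381.341 min; T_ss = T_in − Q̇/(ṁ c_p) = 35.77 − 41.93/(5.027·3.542) = 33.4151 °C.
This is linear first-order; T(t) = T_ss + (T₀ − T_ss) e^(−t/τ).
T(954.3) = 33.4151 + (-9.41513)·e^(−954.3/381.341) = 33.4151 + (-9.41513)·0.0818812 = 32.6442 °C.

32.64 °C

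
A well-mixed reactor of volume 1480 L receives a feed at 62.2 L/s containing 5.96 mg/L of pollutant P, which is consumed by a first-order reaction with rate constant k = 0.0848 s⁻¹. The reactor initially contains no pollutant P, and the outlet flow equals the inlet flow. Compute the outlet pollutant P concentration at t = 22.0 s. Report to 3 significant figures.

1.85 mg/L

V dC/dt = Q(C_in − C) − k V C.
This is linear with rate a = Q/V + k = 0.12683 s⁻¹.
C_ss = Q C_in/(Q + kV) = 1.9750 mg/L; C(t) = C_ss + (C₀ − C_ss) e^(−a t).
C(22.0) = 1.9750 + (-1.9750)·e^(−0.12683·22.0) = 1.9750 + (-1.9750)·0.061409 = 1.8537 mg/L.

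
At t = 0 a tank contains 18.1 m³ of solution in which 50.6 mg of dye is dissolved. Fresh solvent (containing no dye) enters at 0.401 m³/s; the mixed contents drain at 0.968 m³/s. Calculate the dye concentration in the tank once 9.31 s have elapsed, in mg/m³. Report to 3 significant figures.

2.19 mg/m³

Let m(t) be the amount of dye. Volume: V(t) = V₀ + (Q_in − Q_out) t = 18.1 − 0.56700 t; V(9.31) = 12.821 m³.
Species balance (pure solvent in): dm/dt = −Q_out · m/V(t).
dm/m = −Q_out dt/(V₀ − 0.56700 t); integrating gives ln(m/m₀) = −(Q_out/(Q_in−Q_out)) ln(V/V₀).
m = m₀ (V₀/V)^(Q_out/(Q_in−Q_out)) = 50.6 × (18.1/12.821)^(-1.7072) = 28.086 mg.
C = m/V = 28.086/12.821 = 2.1906 mg/m³.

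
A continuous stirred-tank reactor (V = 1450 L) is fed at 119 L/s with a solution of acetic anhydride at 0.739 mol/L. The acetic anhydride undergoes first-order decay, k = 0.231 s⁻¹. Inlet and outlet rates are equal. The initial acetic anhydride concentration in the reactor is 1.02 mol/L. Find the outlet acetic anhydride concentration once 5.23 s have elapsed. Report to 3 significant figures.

Accumulation = in − out − consumed: V dC/dt = Q C_in − Q C − k V C.
dC/dt = (Q/V) C_in − (Q/V + k) C; effective rate a = Q/V + k = 0.082069 + 0.231 = 0.31307 s⁻¹.
C_ss = Q C_in/(Q + kV) = 0.19372 mol/L; C(t) = C_ss + (C₀ − C_ss) e^(−a t).
C(5.23) = 0.19372 + (0.82628)·e^(−0.31307·5.23) = 0.19372 + (0.82628)·0.19449 = 0.35443 mol/L.

0.354 mol/L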